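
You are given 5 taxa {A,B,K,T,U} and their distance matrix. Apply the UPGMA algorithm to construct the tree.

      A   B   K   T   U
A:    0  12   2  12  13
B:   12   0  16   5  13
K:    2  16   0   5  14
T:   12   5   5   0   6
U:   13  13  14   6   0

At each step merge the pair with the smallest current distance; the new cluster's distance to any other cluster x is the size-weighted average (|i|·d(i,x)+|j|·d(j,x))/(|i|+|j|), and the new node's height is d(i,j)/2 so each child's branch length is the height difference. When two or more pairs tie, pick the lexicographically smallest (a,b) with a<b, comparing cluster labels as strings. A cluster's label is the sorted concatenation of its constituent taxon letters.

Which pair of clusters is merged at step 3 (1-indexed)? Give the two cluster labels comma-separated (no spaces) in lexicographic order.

1. join A+K (d=2) ⇒ AK; edges |A|=1, |K|=1
  updated: d(AK,B)=14, d(AK,T)=17/2, d(AK,U)=27/2
2. join B+T (d=5) ⇒ BT; edges |B|=5/2, |T|=5/2
  updated: d(AK,BT)=45/4, d(BT,U)=19/2
3. join BT+U (d=19/2) ⇒ BTU; edges |BT|=9/4, |U|=19/4
  updated: d(AK,BTU)=12
4. join AK+BTU (d=12) ⇒ ABKTU; edges |AK|=5, |BTU|=5/4
final tree: ((A:1,K:1):5,((B:5/2,T:5/2):9/4,U:19/4):5/4)
total length: 81/4

BT,U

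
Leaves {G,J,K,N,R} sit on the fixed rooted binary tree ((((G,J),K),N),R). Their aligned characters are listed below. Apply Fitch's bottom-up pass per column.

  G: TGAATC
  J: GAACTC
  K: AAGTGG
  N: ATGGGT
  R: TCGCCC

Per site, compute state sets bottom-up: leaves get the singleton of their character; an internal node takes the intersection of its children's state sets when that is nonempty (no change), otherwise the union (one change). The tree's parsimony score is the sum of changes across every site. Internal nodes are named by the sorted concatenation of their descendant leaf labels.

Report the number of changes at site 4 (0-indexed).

2

site 0, node GJ: G={T} ∪ J={G} → {G,T} (+1)
site 0, node GJK: GJ={G,T} ∪ K={A} → {A,G,T} (+1)
site 0, node GJKN: GJK={A,G,T} ∩ N={A} → {A} (+0)
site 0, node GJKNR: GJKN={A} ∪ R={T} → {A,T} (+1)
site 1, node GJ: G={G} ∪ J={A} → {A,G} (+1)
site 1, node GJK: GJ={A,G} ∩ K={A} → {A} (+0)
site 1, node GJKN: GJK={A} ∪ N={T} → {A,T} (+1)
site 1, node GJKNR: GJKN={A,T} ∪ R={C} → {A,C,T} (+1)
site 2, node GJ: G={A} ∩ J={A} → {A} (+0)
site 2, node GJK: GJ={A} ∪ K={G} → {A,G} (+1)
site 2, node GJKN: GJK={A,G} ∩ N={G} → {G} (+0)
site 2, node GJKNR: GJKN={G} ∩ R={G} → {G} (+0)
site 3, node GJ: G={A} ∪ J={C} → {A,C} (+1)
site 3, node GJK: GJ={A,C} ∪ K={T} → {A,C,T} (+1)
site 3, node GJKN: GJK={A,C,T} ∪ N={G} → {A,C,G,T} (+1)
site 3, node GJKNR: GJKN={A,C,G,T} ∩ R={C} → {C} (+0)
site 4, node GJ: G={T} ∩ J={T} → {T} (+0)
site 4, node GJK: GJ={T} ∪ K={G} → {G,T} (+1)
site 4, node GJKN: GJK={G,T} ∩ N={G} → {G} (+0)
site 4, node GJKNR: GJKN={G} ∪ R={C} → {C,G} (+1)
site 5, node GJ: G={C} ∩ J={C} → {C} (+0)
site 5, node GJK: GJ={C} ∪ K={G} → {C,G} (+1)
site 5, node GJKN: GJK={C,G} ∪ N={T} → {C,G,T} (+1)
site 5, node GJKNR: GJKN={C,G,T} ∩ R={C} → {C} (+0)
per-site changes: [3, 3, 1, 3, 2, 2]; total = 14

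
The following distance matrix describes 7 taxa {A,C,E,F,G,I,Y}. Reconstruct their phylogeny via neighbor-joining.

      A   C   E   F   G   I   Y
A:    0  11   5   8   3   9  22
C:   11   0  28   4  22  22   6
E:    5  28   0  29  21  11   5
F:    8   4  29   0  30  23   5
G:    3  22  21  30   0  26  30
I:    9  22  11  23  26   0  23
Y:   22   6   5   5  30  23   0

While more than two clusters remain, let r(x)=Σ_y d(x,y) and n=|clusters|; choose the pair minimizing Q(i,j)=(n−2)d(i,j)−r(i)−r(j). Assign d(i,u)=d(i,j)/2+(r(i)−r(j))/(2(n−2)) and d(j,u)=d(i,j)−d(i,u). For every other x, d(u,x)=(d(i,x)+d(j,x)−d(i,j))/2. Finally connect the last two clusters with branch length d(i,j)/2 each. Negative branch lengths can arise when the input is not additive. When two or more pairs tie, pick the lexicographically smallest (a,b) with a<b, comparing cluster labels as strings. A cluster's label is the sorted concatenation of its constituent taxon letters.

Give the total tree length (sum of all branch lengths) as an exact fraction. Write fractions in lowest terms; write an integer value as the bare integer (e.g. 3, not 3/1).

643/16

1. join A+G (d=3, Q=-175) ⇒ AG; edges |A|=-59/10, |G|=89/10
  updated: d(AG,C)=15, d(AG,E)=23/2, d(AG,F)=35/2, d(AG,I)=16, d(AG,Y)=49/2
2. join C+F (d=4, Q=-275/2) ⇒ CF; edges |C|=25/16, |F|=39/16
  updated: d(AG,CF)=57/4, d(CF,E)=53/2, d(CF,I)=41/2, d(CF,Y)=7/2
3. join CF+Y (d=7/2, Q=-441/4) ⇒ CFY; edges |CF|=77/24, |Y|=7/24
  updated: d(AG,CFY)=141/8, d(CFY,E)=14, d(CFY,I)=20
4. join AG+CFY (d=141/8, Q=-123/2) ⇒ ACFGY; edges |AG|=115/16, |CFY|=167/16
  updated: d(ACFGY,E)=63/16, d(ACFGY,I)=147/16
5. join ACFGY+E (d=63/16, Q=-193/8) ⇒ ACEFGY; edges |ACFGY|=17/16, |E|=23/8
  updated: d(ACEFGY,I)=65/8
6. join ACEFGY+I (d=65/8) ⇒ ACEFGIY; edges |ACEFGY|=65/16, |I|=65/16
final tree: ((((A:-59/10,G:89/10):115/16,((C:25/16,F:39/16):77/24,Y:7/24):167/16):17/16,E:23/8):65/16,I:65/16)
total length: 643/16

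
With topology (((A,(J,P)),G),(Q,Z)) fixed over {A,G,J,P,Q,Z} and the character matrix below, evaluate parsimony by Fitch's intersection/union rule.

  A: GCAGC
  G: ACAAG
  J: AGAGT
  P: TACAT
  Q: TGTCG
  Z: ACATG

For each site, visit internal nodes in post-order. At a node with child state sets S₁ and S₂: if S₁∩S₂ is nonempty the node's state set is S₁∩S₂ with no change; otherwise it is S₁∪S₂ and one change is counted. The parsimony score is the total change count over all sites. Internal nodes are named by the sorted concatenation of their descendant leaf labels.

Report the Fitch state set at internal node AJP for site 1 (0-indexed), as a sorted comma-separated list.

A,C,G

JP@0: {A} ∪ {T} = {A,T} (union, +1)
AJP@0: {G} ∪ {A,T} = {A,G,T} (union, +1)
AGJP@0: {A,G,T} ∩ {A} = {A} (intersection, +0)
QZ@0: {T} ∪ {A} = {A,T} (union, +1)
AGJPQZ@0: {A} ∩ {A,T} = {A} (intersection, +0)
JP@1: {G} ∪ {A} = {A,G} (union, +1)
AJP@1: {C} ∪ {A,G} = {A,C,G} (union, +1)
AGJP@1: {A,C,G} ∩ {C} = {C} (intersection, +0)
QZ@1: {G} ∪ {C} = {C,G} (union, +1)
AGJPQZ@1: {C} ∩ {C,G} = {C} (intersection, +0)
JP@2: {A} ∪ {C} = {A,C} (union, +1)
AJP@2: {A} ∩ {A,C} = {A} (intersection, +0)
AGJP@2: {A} ∩ {A} = {A} (intersection, +0)
QZ@2: {T} ∪ {A} = {A,T} (union, +1)
AGJPQZ@2: {A} ∩ {A,T} = {A} (intersection, +0)
JP@3: {G} ∪ {A} = {A,G} (union, +1)
AJP@3: {G} ∩ {A,G} = {G} (intersection, +0)
AGJP@3: {G} ∪ {A} = {A,G} (union, +1)
QZ@3: {C} ∪ {T} = {C,T} (union, +1)
AGJPQZ@3: {A,G} ∪ {C,T} = {A,C,G,T} (union, +1)
JP@4: {T} ∩ {T} = {T} (intersection, +0)
AJP@4: {C} ∪ {T} = {C,T} (union, +1)
AGJP@4: {C,T} ∪ {G} = {C,G,T} (union, +1)
QZ@4: {G} ∩ {G} = {G} (intersection, +0)
AGJPQZ@4: {C,G,T} ∩ {G} = {G} (intersection, +0)
per-site changes: [3, 3, 2, 4, 2]; total = 14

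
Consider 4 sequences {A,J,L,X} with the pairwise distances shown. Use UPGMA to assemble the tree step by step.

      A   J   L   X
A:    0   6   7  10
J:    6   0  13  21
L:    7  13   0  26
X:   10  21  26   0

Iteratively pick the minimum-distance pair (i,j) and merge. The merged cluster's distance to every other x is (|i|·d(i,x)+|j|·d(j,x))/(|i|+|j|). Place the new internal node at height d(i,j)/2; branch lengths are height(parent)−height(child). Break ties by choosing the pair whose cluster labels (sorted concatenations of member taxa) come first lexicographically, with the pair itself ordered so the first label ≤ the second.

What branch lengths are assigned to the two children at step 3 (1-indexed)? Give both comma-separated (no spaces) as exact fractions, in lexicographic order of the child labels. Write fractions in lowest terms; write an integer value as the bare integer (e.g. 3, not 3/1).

9/2,19/2

iteration 1: select A,J (d=6); attach at lengths (3, 3); label the merged cluster AJ
  updated: d(AJ,L)=10, d(AJ,X)=31/2
iteration 2: select AJ,L (d=10); attach at lengths (2, 5); label the merged cluster AJL
  updated: d(AJL,X)=19
iteration 3: select AJL,X (d=19); attach at lengths (9/2, 19/2); label the merged cluster AJLX
final tree: (((A:3,J:3):2,L:5):9/2,X:19/2)
total length: 27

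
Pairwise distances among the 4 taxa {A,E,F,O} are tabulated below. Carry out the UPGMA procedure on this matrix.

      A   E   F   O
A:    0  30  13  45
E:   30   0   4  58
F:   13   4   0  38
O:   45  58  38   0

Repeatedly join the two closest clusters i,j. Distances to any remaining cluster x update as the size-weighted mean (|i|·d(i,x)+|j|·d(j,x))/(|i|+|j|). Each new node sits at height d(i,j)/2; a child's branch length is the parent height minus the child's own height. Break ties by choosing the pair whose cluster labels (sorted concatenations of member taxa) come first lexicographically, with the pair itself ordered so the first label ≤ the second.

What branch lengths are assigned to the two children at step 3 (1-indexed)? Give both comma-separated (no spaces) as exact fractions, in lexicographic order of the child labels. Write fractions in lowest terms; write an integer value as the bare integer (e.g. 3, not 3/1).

step 1: merge (E,F) at d=4; branch lengths E→2, F→2; new cluster EF
  updated: d(A,EF)=43/2, d(EF,O)=48
step 2: merge (A,EF) at d=43/2; branch lengths A→43/4, EF→35/4; new cluster AEF
  updated: d(AEF,O)=47
step 3: merge (AEF,O) at d=47; branch lengths AEF→51/4, O→47/2; new cluster AEFO
final tree: ((A:43/4,(E:2,F:2):35/4):51/4,O:47/2)
total length: 239/4

51/4,47/2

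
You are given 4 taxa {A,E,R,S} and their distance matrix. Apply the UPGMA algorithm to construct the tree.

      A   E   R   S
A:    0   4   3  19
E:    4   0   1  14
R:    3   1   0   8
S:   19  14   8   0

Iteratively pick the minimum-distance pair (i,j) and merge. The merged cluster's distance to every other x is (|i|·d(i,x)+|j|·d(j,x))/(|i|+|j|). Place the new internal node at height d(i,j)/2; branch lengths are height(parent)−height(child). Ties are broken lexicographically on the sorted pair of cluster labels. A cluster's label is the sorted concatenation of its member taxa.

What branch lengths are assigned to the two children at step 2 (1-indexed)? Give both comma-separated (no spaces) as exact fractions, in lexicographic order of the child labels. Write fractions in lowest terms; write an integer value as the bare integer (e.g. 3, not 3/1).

7/4,5/4

iteration 1: select E,R (d=1); attach at lengths (1/2, 1/2); label the merged cluster ER
  updated: d(A,ER)=7/2, d(ER,S)=11
iteration 2: select A,ER (d=7/2); attach at lengths (7/4, 5/4); label the merged cluster AER
  updated: d(AER,S)=41/3
iteration 3: select AER,S (d=41/3); attach at lengths (61/12, 41/6); label the merged cluster AERS
final tree: ((A:7/4,(E:1/2,R:1/2):5/4):61/12,S:41/6)
total length: 191/12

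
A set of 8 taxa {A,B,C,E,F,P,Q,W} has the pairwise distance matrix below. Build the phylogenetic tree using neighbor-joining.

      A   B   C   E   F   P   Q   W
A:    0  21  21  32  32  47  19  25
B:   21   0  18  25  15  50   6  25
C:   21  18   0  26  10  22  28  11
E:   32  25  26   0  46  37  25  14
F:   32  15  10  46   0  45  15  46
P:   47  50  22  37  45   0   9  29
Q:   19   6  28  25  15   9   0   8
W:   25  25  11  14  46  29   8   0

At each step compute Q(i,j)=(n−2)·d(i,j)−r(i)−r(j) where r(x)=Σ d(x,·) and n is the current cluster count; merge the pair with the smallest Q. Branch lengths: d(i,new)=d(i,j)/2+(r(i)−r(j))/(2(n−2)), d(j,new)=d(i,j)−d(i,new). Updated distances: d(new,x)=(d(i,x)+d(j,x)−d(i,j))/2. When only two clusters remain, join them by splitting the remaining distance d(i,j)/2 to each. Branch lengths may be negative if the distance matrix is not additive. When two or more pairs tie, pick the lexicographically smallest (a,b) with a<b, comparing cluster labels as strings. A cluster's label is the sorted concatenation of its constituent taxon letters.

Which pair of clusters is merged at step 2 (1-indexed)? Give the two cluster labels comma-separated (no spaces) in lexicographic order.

1. join P+Q (d=9, Q=-295) ⇒ PQ; edges |P|=61/4, |Q|=-25/4
  updated: d(A,PQ)=57/2, d(B,PQ)=47/2, d(C,PQ)=41/2, d(E,PQ)=53/2, d(F,PQ)=51/2, d(PQ,W)=14
2. join E+W (d=14, Q=-469/2) ⇒ EW; edges |E|=209/20, |W|=71/20
  updated: d(A,EW)=43/2, d(B,EW)=18, d(C,EW)=23/2, d(EW,F)=39, d(EW,PQ)=53/4
3. join C+F (d=10, Q=-325/2) ⇒ CF; edges |C|=-1/16, |F|=161/16
  updated: d(A,CF)=43/2, d(B,CF)=23/2, d(CF,EW)=81/4, d(CF,PQ)=18
4. join EW+PQ (d=53/4, Q=-233/2) ⇒ EPQW; edges |EW|=59/12, |PQ|=25/3
  updated: d(A,EPQW)=147/8, d(B,EPQW)=113/8, d(CF,EPQW)=25/2
5. join A+EPQW (d=147/8, Q=-553/8) ⇒ AEPQW; edges |A|=421/32, |EPQW|=167/32
  updated: d(AEPQW,B)=67/8, d(AEPQW,CF)=125/16
6. join AEPQW+B (d=67/8, Q=-443/16) ⇒ ABEPQW; edges |AEPQW|=75/32, |B|=193/32
  updated: d(ABEPQW,CF)=175/32
7. join ABEPQW+CF (d=175/32) ⇒ ABCEFPQW; edges |ABEPQW|=175/64, |CF|=175/64
final tree: (((A:421/32,((E:209/20,W:71/20):59/12,(P:61/4,Q:-25/4):25/3):167/32):75/32,B:193/32):175/64,(C:-1/16,F:161/16):175/64)
total length: 2511/32

E,W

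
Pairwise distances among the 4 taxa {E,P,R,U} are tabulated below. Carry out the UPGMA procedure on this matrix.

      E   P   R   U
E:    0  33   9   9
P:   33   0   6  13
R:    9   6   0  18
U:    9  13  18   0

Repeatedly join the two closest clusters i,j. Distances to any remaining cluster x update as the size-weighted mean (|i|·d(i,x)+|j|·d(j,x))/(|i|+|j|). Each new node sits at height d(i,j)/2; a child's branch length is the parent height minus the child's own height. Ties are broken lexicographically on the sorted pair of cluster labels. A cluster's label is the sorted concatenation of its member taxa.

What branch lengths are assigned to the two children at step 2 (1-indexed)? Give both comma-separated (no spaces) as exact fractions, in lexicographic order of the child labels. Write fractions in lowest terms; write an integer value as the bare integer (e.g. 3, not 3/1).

9/2,9/2

iteration 1: select P,R (d=6); attach at lengths (3, 3); label the merged cluster PR
  updated: d(E,PR)=21, d(PR,U)=31/2
iteration 2: select E,U (d=9); attach at lengths (9/2, 9/2); label the merged cluster EU
  updated: d(EU,PR)=73/4
iteration 3: select EU,PR (d=73/4); attach at lengths (37/8, 49/8); label the merged cluster EPRU
final tree: ((E:9/2,U:9/2):37/8,(P:3,R:3):49/8)
total length: 103/4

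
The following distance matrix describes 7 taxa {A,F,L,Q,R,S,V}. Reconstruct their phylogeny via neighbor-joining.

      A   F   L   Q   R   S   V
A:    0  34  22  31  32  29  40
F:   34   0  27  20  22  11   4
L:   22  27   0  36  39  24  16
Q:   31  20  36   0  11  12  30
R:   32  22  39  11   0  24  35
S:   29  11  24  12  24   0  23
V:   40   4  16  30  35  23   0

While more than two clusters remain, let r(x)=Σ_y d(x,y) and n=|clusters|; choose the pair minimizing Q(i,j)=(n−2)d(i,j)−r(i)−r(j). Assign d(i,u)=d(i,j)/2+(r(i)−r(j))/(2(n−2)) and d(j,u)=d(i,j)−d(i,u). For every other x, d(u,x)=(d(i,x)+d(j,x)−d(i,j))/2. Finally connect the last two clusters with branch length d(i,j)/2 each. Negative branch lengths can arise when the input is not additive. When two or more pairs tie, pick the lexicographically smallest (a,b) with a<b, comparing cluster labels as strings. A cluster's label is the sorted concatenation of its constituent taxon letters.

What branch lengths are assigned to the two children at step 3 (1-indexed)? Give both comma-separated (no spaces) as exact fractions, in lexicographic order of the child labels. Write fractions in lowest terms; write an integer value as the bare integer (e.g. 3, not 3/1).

161/12,103/12

iteration 1: select Q,R (d=11, Q=-248); attach at lengths (16/5, 39/5); label the merged cluster QR
  updated: d(A,QR)=26, d(F,QR)=31/2, d(L,QR)=32, d(QR,S)=25/2, d(QR,V)=27
iteration 2: select F,V (d=4, Q=-371/2); attach at lengths (-5/16, 69/16); label the merged cluster FV
  updated: d(A,FV)=35, d(FV,L)=39/2, d(FV,QR)=77/4, d(FV,S)=15
iteration 3: select A,L (d=22, Q=-287/2); attach at lengths (161/12, 103/12); label the merged cluster AL
  updated: d(AL,FV)=65/4, d(AL,QR)=18, d(AL,S)=31/2
iteration 4: select AL,FV (d=65/4, Q=-271/4); attach at lengths (127/16, 133/16); label the merged cluster AFLV
  updated: d(AFLV,QR)=21/2, d(AFLV,S)=57/8
iteration 5: select AFLV,QR (d=21/2, Q=-241/8); attach at lengths (41/16, 127/16); label the merged cluster AFLQRV
  updated: d(AFLQRV,S)=73/16
iteration 6: select AFLQRV,S (d=73/16); attach at lengths (73/32, 73/32); label the merged cluster AFLQRSV
final tree: ((((A:161/12,L:103/12):127/16,(F:-5/16,V:69/16):133/16):41/16,(Q:16/5,R:39/5):127/16):73/32,S:73/32)
total length: 1093/16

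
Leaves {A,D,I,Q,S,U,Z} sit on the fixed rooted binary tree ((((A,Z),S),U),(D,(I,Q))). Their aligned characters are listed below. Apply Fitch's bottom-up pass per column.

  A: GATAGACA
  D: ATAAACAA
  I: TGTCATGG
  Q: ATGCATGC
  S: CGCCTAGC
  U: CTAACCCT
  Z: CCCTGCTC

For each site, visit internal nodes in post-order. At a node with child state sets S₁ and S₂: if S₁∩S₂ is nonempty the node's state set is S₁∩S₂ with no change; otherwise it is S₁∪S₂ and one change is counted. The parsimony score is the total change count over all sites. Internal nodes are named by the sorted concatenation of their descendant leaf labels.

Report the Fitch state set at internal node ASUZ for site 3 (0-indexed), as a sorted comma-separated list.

[col 0] AZ: children A:{G}, Z:{C} ∪→ {C,G}; cost 1
[col 0] ASZ: children AZ:{C,G}, S:{C} ∩→ {C}; cost 0
[col 0] ASUZ: children ASZ:{C}, U:{C} ∩→ {C}; cost 0
[col 0] IQ: children I:{T}, Q:{A} ∪→ {A,T}; cost 1
[col 0] DIQ: children D:{A}, IQ:{A,T} ∩→ {A}; cost 0
[col 0] ADIQSUZ: children ASUZ:{C}, DIQ:{A} ∪→ {A,C}; cost 1
[col 1] AZ: children A:{A}, Z:{C} ∪→ {A,C}; cost 1
[col 1] ASZ: children AZ:{A,C}, S:{G} ∪→ {A,C,G}; cost 1
[col 1] ASUZ: children ASZ:{A,C,G}, U:{T} ∪→ {A,C,G,T}; cost 1
[col 1] IQ: children I:{G}, Q:{T} ∪→ {G,T}; cost 1
[col 1] DIQ: children D:{T}, IQ:{G,T} ∩→ {T}; cost 0
[col 1] ADIQSUZ: children ASUZ:{A,C,G,T}, DIQ:{T} ∩→ {T}; cost 0
[col 2] AZ: children A:{T}, Z:{C} ∪→ {C,T}; cost 1
[col 2] ASZ: children AZ:{C,T}, S:{C} ∩→ {C}; cost 0
[col 2] ASUZ: children ASZ:{C}, U:{A} ∪→ {A,C}; cost 1
[col 2] IQ: children I:{T}, Q:{G} ∪→ {G,T}; cost 1
[col 2] DIQ: children D:{A}, IQ:{G,T} ∪→ {A,G,T}; cost 1
[col 2] ADIQSUZ: children ASUZ:{A,C}, DIQ:{A,G,T} ∩→ {A}; cost 0
[col 3] AZ: children A:{A}, Z:{T} ∪→ {A,T}; cost 1
[col 3] ASZ: children AZ:{A,T}, S:{C} ∪→ {A,C,T}; cost 1
[col 3] ASUZ: children ASZ:{A,C,T}, U:{A} ∩→ {A}; cost 0
[col 3] IQ: children I:{C}, Q:{C} ∩→ {C}; cost 0
[col 3] DIQ: children D:{A}, IQ:{C} ∪→ {A,C}; cost 1
[col 3] ADIQSUZ: children ASUZ:{A}, DIQ:{A,C} ∩→ {A}; cost 0
[col 4] AZ: children A:{G}, Z:{G} ∩→ {G}; cost 0
[col 4] ASZ: children AZ:{G}, S:{T} ∪→ {G,T}; cost 1
[col 4] ASUZ: children ASZ:{G,T}, U:{C} ∪→ {C,G,T}; cost 1
[col 4] IQ: children I:{A}, Q:{A} ∩→ {A}; cost 0
[col 4] DIQ: children D:{A}, IQ:{A} ∩→ {A}; cost 0
[col 4] ADIQSUZ: children ASUZ:{C,G,T}, DIQ:{A} ∪→ {A,C,G,T}; cost 1
[col 5] AZ: children A:{A}, Z:{C} ∪→ {A,C}; cost 1
[col 5] ASZ: children AZ:{A,C}, S:{A} ∩→ {A}; cost 0
[col 5] ASUZ: children ASZ:{A}, U:{C} ∪→ {A,C}; cost 1
[col 5] IQ: children I:{T}, Q:{T} ∩→ {T}; cost 0
[col 5] DIQ: children D:{C}, IQ:{T} ∪→ {C,T}; cost 1
[col 5] ADIQSUZ: children ASUZ:{A,C}, DIQ:{C,T} ∩→ {C}; cost 0
[col 6] AZ: children A:{C}, Z:{T} ∪→ {C,T}; cost 1
[col 6] ASZ: children AZ:{C,T}, S:{G} ∪→ {C,G,T}; cost 1
[col 6] ASUZ: children ASZ:{C,G,T}, U:{C} ∩→ {C}; cost 0
[col 6] IQ: children I:{G}, Q:{G} ∩→ {G}; cost 0
[col 6] DIQ: children D:{A}, IQ:{G} ∪→ {A,G}; cost 1
[col 6] ADIQSUZ: children ASUZ:{C}, DIQ:{A,G} ∪→ {A,C,G}; cost 1
[col 7] AZ: children A:{A}, Z:{C} ∪→ {A,C}; cost 1
[col 7] ASZ: children AZ:{A,C}, S:{C} ∩→ {C}; cost 0
[col 7] ASUZ: children ASZ:{C}, U:{T} ∪→ {C,T}; cost 1
[col 7] IQ: children I:{G}, Q:{C} ∪→ {C,G}; cost 1
[col 7] DIQ: children D:{A}, IQ:{C,G} ∪→ {A,C,G}; cost 1
[col 7] ADIQSUZ: children ASUZ:{C,T}, DIQ:{A,C,G} ∩→ {C}; cost 0
per-site changes: [3, 4, 4, 3, 3, 3, 4, 4]; total = 28

A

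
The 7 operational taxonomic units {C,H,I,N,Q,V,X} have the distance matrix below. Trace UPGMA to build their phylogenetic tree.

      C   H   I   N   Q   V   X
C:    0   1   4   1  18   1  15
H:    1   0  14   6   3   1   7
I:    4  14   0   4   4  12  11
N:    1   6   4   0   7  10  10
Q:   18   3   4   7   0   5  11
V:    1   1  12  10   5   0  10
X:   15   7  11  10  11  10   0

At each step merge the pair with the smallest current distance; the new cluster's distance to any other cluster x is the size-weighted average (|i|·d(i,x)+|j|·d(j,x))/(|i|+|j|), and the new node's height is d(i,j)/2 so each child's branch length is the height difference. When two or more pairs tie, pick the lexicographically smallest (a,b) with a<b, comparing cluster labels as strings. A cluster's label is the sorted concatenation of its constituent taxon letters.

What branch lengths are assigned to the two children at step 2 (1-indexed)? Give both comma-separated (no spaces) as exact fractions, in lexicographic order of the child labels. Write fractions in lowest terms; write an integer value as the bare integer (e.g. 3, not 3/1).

step 1: merge (C,H) at d=1; branch lengths C→1/2, H→1/2; new cluster CH
  updated: d(CH,I)=9, d(CH,N)=7/2, d(CH,Q)=21/2, d(CH,V)=1, d(CH,X)=11
step 2: merge (CH,V) at d=1; branch lengths CH→0, V→1/2; new cluster CHV
  updated: d(CHV,I)=10, d(CHV,N)=17/3, d(CHV,Q)=26/3, d(CHV,X)=32/3
step 3: merge (I,N) at d=4; branch lengths I→2, N→2; new cluster IN
  updated: d(CHV,IN)=47/6, d(IN,Q)=11/2, d(IN,X)=21/2
step 4: merge (IN,Q) at d=11/2; branch lengths IN→3/4, Q→11/4; new cluster INQ
  updated: d(CHV,INQ)=73/9, d(INQ,X)=32/3
step 5: merge (CHV,INQ) at d=73/9; branch lengths CHV→32/9, INQ→47/36; new cluster CHINQV
  updated: d(CHINQV,X)=32/3
step 6: merge (CHINQV,X) at d=32/3; branch lengths CHINQV→23/18, X→16/3; new cluster CHINQVX
final tree: ((((C:1/2,H:1/2):0,V:1/2):32/9,((I:2,N:2):3/4,Q:11/4):47/36):23/18,X:16/3)
total length: 737/36

0,1/2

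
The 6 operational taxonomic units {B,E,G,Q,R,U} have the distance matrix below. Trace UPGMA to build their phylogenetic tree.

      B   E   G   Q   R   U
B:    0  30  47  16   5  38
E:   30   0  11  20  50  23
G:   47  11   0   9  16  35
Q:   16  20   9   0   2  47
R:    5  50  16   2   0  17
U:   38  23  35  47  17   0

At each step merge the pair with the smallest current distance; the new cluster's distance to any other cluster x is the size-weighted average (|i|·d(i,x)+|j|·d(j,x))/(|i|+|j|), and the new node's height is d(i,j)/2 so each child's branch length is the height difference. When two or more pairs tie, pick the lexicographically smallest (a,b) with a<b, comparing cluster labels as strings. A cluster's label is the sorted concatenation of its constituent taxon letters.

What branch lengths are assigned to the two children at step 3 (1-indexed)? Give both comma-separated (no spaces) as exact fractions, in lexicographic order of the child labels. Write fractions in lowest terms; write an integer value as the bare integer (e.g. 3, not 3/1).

iteration 1: select Q,R (d=2); attach at lengths (1, 1); label the merged cluster QR
  updated: d(B,QR)=21/2, d(E,QR)=35, d(G,QR)=25/2, d(QR,U)=32
iteration 2: select B,QR (d=21/2); attach at lengths (21/4, 17/4); label the merged cluster BQR
  updated: d(BQR,E)=100/3, d(BQR,G)=24, d(BQR,U)=34
iteration 3: select E,G (d=11); attach at lengths (11/2, 11/2); label the merged cluster EG
  updated: d(BQR,EG)=86/3, d(EG,U)=29
iteration 4: select BQR,EG (d=86/3); attach at lengths (109/12, 53/6); label the merged cluster BEGQR
  updated: d(BEGQR,U)=32
iteration 5: select BEGQR,U (d=32); attach at lengths (5/3, 16); label the merged cluster BEGQRU
final tree: (((B:21/4,(Q:1,R:1):17/4):109/12,(E:11/2,G:11/2):53/6):5/3,U:16)
total length: 697/12

11/2,11/2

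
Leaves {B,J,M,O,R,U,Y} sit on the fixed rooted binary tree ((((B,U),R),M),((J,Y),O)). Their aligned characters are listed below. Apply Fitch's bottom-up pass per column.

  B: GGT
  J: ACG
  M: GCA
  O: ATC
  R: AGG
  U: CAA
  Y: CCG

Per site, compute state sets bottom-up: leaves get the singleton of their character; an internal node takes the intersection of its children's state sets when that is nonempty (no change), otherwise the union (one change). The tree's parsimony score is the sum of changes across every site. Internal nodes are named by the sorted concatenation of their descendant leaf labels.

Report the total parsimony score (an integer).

11

site 0, node BU: B={G} ∪ U={C} → {C,G} (+1)
site 0, node BRU: BU={C,G} ∪ R={A} → {A,C,G} (+1)
site 0, node BMRU: BRU={A,C,G} ∩ M={G} → {G} (+0)
site 0, node JY: J={A} ∪ Y={C} → {A,C} (+1)
site 0, node JOY: JY={A,C} ∩ O={A} → {A} (+0)
site 0, node BJMORUY: BMRU={G} ∪ JOY={A} → {A,G} (+1)
site 1, node BU: B={G} ∪ U={A} → {A,G} (+1)
site 1, node BRU: BU={A,G} ∩ R={G} → {G} (+0)
site 1, node BMRU: BRU={G} ∪ M={C} → {C,G} (+1)
site 1, node JY: J={C} ∩ Y={C} → {C} (+0)
site 1, node JOY: JY={C} ∪ O={T} → {C,T} (+1)
site 1, node BJMORUY: BMRU={C,G} ∩ JOY={C,T} → {C} (+0)
site 2, node BU: B={T} ∪ U={A} → {A,T} (+1)
site 2, node BRU: BU={A,T} ∪ R={G} → {A,G,T} (+1)
site 2, node BMRU: BRU={A,G,T} ∩ M={A} → {A} (+0)
site 2, node JY: J={G} ∩ Y={G} → {G} (+0)
site 2, node JOY: JY={G} ∪ O={C} → {C,G} (+1)
site 2, node BJMORUY: BMRU={A} ∪ JOY={C,G} → {A,C,G} (+1)
per-site changes: [4, 3, 4]; total = 11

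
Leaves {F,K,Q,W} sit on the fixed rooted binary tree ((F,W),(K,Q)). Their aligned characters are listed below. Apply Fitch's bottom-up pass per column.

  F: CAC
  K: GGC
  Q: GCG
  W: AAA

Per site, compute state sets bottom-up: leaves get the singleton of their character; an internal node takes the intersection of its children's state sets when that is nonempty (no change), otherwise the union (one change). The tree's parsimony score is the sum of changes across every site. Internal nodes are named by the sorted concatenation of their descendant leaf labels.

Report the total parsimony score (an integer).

6

site 0, node FW: F={C} ∪ W={A} → {A,C} (+1)
site 0, node KQ: K={G} ∩ Q={G} → {G} (+0)
site 0, node FKQW: FW={A,C} ∪ KQ={G} → {A,C,G} (+1)
site 1, node FW: F={A} ∩ W={A} → {A} (+0)
site 1, node KQ: K={G} ∪ Q={C} → {C,G} (+1)
site 1, node FKQW: FW={A} ∪ KQ={C,G} → {A,C,G} (+1)
site 2, node FW: F={C} ∪ W={A} → {A,C} (+1)
site 2, node KQ: K={C} ∪ Q={G} → {C,G} (+1)
site 2, node FKQW: FW={A,C} ∩ KQ={C,G} → {C} (+0)
per-site changes: [2, 2, 2]; total = 6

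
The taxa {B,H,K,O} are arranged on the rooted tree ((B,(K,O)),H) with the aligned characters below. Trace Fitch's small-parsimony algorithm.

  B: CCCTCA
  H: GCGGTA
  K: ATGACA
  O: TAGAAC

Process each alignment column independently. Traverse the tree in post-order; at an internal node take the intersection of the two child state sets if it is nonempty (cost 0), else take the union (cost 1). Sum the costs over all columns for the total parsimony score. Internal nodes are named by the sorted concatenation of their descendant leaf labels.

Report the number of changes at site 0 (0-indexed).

site 0, node KO: K={A} ∪ O={T} → {A,T} (+1)
site 0, node BKO: B={C} ∪ KO={A,T} → {A,C,T} (+1)
site 0, node BHKO: BKO={A,C,T} ∪ H={G} → {A,C,G,T} (+1)
site 1, node KO: K={T} ∪ O={A} → {A,T} (+1)
site 1, node BKO: B={C} ∪ KO={A,T} → {A,C,T} (+1)
site 1, node BHKO: BKO={A,C,T} ∩ H={C} → {C} (+0)
site 2, node KO: K={G} ∩ O={G} → {G} (+0)
site 2, node BKO: B={C} ∪ KO={G} → {C,G} (+1)
site 2, node BHKO: BKO={C,G} ∩ H={G} → {G} (+0)
site 3, node KO: K={A} ∩ O={A} → {A} (+0)
site 3, node BKO: B={T} ∪ KO={A} → {A,T} (+1)
site 3, node BHKO: BKO={A,T} ∪ H={G} → {A,G,T} (+1)
site 4, node KO: K={C} ∪ O={A} → {A,C} (+1)
site 4, node BKO: B={C} ∩ KO={A,C} → {C} (+0)
site 4, node BHKO: BKO={C} ∪ H={T} → {C,T} (+1)
site 5, node KO: K={A} ∪ O={C} → {A,C} (+1)
site 5, node BKO: B={A} ∩ KO={A,C} → {A} (+0)
site 5, node BHKO: BKO={A} ∩ H={A} → {A} (+0)
per-site changes: [3, 2, 1, 2, 2, 1]; total = 11

3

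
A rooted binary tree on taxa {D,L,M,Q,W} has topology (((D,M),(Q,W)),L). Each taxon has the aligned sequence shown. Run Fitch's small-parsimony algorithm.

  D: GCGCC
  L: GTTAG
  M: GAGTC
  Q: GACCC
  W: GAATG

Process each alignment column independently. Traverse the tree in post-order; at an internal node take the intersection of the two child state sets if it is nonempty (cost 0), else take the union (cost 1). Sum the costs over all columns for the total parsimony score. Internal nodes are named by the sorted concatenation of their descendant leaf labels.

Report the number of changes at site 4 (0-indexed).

2

DM@0: {G} ∩ {G} = {G} (intersection, +0)
QW@0: {G} ∩ {G} = {G} (intersection, +0)
DMQW@0: {G} ∩ {G} = {G} (intersection, +0)
DLMQW@0: {G} ∩ {G} = {G} (intersection, +0)
DM@1: {C} ∪ {A} = {A,C} (union, +1)
QW@1: {A} ∩ {A} = {A} (intersection, +0)
DMQW@1: {A,C} ∩ {A} = {A} (intersection, +0)
DLMQW@1: {A} ∪ {T} = {A,T} (union, +1)
DM@2: {G} ∩ {G} = {G} (intersection, +0)
QW@2: {C} ∪ {A} = {A,C} (union, +1)
DMQW@2: {G} ∪ {A,C} = {A,C,G} (union, +1)
DLMQW@2: {A,C,G} ∪ {T} = {A,C,G,T} (union, +1)
DM@3: {C} ∪ {T} = {C,T} (union, +1)
QW@3: {C} ∪ {T} = {C,T} (union, +1)
DMQW@3: {C,T} ∩ {C,T} = {C,T} (intersection, +0)
DLMQW@3: {C,T} ∪ {A} = {A,C,T} (union, +1)
DM@4: {C} ∩ {C} = {C} (intersection, +0)
QW@4: {C} ∪ {G} = {C,G} (union, +1)
DMQW@4: {C} ∩ {C,G} = {C} (intersection, +0)
DLMQW@4: {C} ∪ {G} = {C,G} (union, +1)
per-site changes: [0, 2, 3, 3, 2]; total = 10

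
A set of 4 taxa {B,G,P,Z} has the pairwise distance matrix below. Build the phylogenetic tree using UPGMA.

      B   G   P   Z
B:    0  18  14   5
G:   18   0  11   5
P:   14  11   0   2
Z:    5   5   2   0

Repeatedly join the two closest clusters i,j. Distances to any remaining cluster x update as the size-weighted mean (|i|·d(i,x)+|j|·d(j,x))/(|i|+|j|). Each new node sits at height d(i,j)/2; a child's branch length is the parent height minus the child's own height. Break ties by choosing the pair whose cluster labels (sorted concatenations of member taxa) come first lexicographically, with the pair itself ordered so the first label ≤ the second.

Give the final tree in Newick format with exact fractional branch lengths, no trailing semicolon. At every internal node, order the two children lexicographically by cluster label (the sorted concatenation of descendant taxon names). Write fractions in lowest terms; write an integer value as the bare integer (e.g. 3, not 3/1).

(B:37/6,(G:4,(P:1,Z:1):3):13/6)

iteration 1: select P,Z (d=2); attach at lengths (1, 1); label the merged cluster PZ
  updated: d(B,PZ)=19/2, d(G,PZ)=8
iteration 2: select G,PZ (d=8); attach at lengths (4, 3); label the merged cluster GPZ
  updated: d(B,GPZ)=37/3
iteration 3: select B,GPZ (d=37/3); attach at lengths (37/6, 13/6); label the merged cluster BGPZ
final tree: (B:37/6,(G:4,(P:1,Z:1):3):13/6)
total length: 52/3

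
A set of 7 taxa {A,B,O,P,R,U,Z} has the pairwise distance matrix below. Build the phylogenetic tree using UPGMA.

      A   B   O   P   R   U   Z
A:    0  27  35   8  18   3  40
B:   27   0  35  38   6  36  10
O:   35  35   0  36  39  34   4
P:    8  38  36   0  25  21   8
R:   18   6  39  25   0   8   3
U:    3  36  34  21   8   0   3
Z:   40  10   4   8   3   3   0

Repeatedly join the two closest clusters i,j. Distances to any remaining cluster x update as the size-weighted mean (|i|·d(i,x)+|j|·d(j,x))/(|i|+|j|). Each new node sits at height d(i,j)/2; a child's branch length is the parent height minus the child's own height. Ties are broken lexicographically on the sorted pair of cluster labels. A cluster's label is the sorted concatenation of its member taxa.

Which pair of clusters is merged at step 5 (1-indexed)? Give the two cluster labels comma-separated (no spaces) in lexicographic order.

APU,BRZ

iteration 1: select A,U (d=3); attach at lengths (3/2, 3/2); label the merged cluster AU
  updated: d(AU,B)=63/2, d(AU,O)=69/2, d(AU,P)=29/2, d(AU,R)=13, d(AU,Z)=43/2
iteration 2: select R,Z (d=3); attach at lengths (3/2, 3/2); label the merged cluster RZ
  updated: d(AU,RZ)=69/4, d(B,RZ)=8, d(O,RZ)=43/2, d(P,RZ)=33/2
iteration 3: select B,RZ (d=8); attach at lengths (4, 5/2); label the merged cluster BRZ
  updated: d(AU,BRZ)=22, d(BRZ,O)=26, d(BRZ,P)=71/3
iteration 4: select AU,P (d=29/2); attach at lengths (23/4, 29/4); label the merged cluster APU
  updated: d(APU,BRZ)=203/9, d(APU,O)=35
iteration 5: select APU,BRZ (d=203/9); attach at lengths (145/36, 131/18); label the merged cluster ABPRUZ
  updated: d(ABPRUZ,O)=61/2
iteration 6: select ABPRUZ,O (d=61/2); attach at lengths (143/36, 61/4); label the merged cluster ABOPRUZ
final tree: ((((A:3/2,U:3/2):23/4,P:29/4):145/36,(B:4,(R:3/2,Z:3/2):5/2):131/18):143/36,O:61/4)
total length: 2017/36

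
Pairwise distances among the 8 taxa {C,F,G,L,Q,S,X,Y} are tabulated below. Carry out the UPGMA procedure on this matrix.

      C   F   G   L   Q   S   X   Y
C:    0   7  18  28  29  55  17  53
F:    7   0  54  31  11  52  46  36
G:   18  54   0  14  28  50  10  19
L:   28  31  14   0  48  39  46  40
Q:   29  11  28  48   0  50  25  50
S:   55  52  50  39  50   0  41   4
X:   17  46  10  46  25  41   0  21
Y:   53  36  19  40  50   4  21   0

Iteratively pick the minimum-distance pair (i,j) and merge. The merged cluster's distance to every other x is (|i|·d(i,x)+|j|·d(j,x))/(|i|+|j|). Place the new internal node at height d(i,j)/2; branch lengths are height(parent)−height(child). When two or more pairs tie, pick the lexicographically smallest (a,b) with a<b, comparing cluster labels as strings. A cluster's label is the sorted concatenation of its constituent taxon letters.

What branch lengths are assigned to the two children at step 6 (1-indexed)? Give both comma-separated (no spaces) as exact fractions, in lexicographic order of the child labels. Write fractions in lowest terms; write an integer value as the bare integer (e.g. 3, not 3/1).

iteration 1: select S,Y (d=4); attach at lengths (2, 2); label the merged cluster SY
  updated: d(C,SY)=54, d(F,SY)=44, d(G,SY)=69/2, d(L,SY)=79/2, d(Q,SY)=50, d(SY,X)=31
iteration 2: select C,F (d=7); attach at lengths (7/2, 7/2); label the merged cluster CF
  updated: d(CF,G)=36, d(CF,L)=59/2, d(CF,Q)=20, d(CF,SY)=49, d(CF,X)=63/2
iteration 3: select G,X (d=10); attach at lengths (5, 5); label the merged cluster GX
  updated: d(CF,GX)=135/4, d(GX,L)=30, d(GX,Q)=53/2, d(GX,SY)=131/4
iteration 4: select CF,Q (d=20); attach at lengths (13/2, 10); label the merged cluster CFQ
  updated: d(CFQ,GX)=94/3, d(CFQ,L)=107/3, d(CFQ,SY)=148/3
iteration 5: select GX,L (d=30); attach at lengths (10, 15); label the merged cluster GLX
  updated: d(CFQ,GLX)=295/9, d(GLX,SY)=35
iteration 6: select CFQ,GLX (d=295/9); attach at lengths (115/18, 25/18); label the merged cluster CFGLQX
  updated: d(CFGLQX,SY)=253/6
iteration 7: select CFGLQX,SY (d=253/6); attach at lengths (169/36, 229/12); label the merged cluster CFGLQSXY
final tree: ((((C:7/2,F:7/2):13/2,Q:10):115/18,((G:5,X:5):10,L:15):25/18):169/36,(S:2,Y:2):229/12)
total length: 1693/18

115/18,25/18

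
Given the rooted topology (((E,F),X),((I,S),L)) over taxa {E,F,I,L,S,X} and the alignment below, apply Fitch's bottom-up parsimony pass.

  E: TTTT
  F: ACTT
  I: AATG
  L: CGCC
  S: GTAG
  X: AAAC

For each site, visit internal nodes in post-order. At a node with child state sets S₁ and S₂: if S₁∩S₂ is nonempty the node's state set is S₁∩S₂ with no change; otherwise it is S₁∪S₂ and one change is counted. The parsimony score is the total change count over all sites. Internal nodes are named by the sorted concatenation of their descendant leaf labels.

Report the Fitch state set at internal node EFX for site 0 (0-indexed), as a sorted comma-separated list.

A

[col 0] EF: children E:{T}, F:{A} ∪→ {A,T}; cost 1
[col 0] EFX: children EF:{A,T}, X:{A} ∩→ {A}; cost 0
[col 0] IS: children I:{A}, S:{G} ∪→ {A,G}; cost 1
[col 0] ILS: children IS:{A,G}, L:{C} ∪→ {A,C,G}; cost 1
[col 0] EFILSX: children EFX:{A}, ILS:{A,C,G} ∩→ {A}; cost 0
[col 1] EF: children E:{T}, F:{C} ∪→ {C,T}; cost 1
[col 1] EFX: children EF:{C,T}, X:{A} ∪→ {A,C,T}; cost 1
[col 1] IS: children I:{A}, S:{T} ∪→ {A,T}; cost 1
[col 1] ILS: children IS:{A,T}, L:{G} ∪→ {A,G,T}; cost 1
[col 1] EFILSX: children EFX:{A,C,T}, ILS:{A,G,T} ∩→ {A,T}; cost 0
[col 2] EF: children E:{T}, F:{T} ∩→ {T}; cost 0
[col 2] EFX: children EF:{T}, X:{A} ∪→ {A,T}; cost 1
[col 2] IS: children I:{T}, S:{A} ∪→ {A,T}; cost 1
[col 2] ILS: children IS:{A,T}, L:{C} ∪→ {A,C,T}; cost 1
[col 2] EFILSX: children EFX:{A,T}, ILS:{A,C,T} ∩→ {A,T}; cost 0
[col 3] EF: children E:{T}, F:{T} ∩→ {T}; cost 0
[col 3] EFX: children EF:{T}, X:{C} ∪→ {C,T}; cost 1
[col 3] IS: children I:{G}, S:{G} ∩→ {G}; cost 0
[col 3] ILS: children IS:{G}, L:{C} ∪→ {C,G}; cost 1
[col 3] EFILSX: children EFX:{C,T}, ILS:{C,G} ∩→ {C}; cost 0
per-site changes: [3, 4, 3, 2]; total = 12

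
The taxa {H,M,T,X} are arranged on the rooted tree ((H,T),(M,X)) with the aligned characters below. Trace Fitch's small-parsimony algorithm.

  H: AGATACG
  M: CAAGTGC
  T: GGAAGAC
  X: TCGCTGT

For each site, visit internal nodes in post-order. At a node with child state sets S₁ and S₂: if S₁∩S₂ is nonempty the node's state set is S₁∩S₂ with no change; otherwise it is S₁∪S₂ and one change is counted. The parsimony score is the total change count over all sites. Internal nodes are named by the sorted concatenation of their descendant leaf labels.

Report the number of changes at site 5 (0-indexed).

HT@0: {A} ∪ {G} = {A,G} (union, +1)
MX@0: {C} ∪ {T} = {C,T} (union, +1)
HMTX@0: {A,G} ∪ {C,T} = {A,C,G,T} (union, +1)
HT@1: {G} ∩ {G} = {G} (intersection, +0)
MX@1: {A} ∪ {C} = {A,C} (union, +1)
HMTX@1: {G} ∪ {A,C} = {A,C,G} (union, +1)
HT@2: {A} ∩ {A} = {A} (intersection, +0)
MX@2: {A} ∪ {G} = {A,G} (union, +1)
HMTX@2: {A} ∩ {A,G} = {A} (intersection, +0)
HT@3: {T} ∪ {A} = {A,T} (union, +1)
MX@3: {G} ∪ {C} = {C,G} (union, +1)
HMTX@3: {A,T} ∪ {C,G} = {A,C,G,T} (union, +1)
HT@4: {A} ∪ {G} = {A,G} (union, +1)
MX@4: {T} ∩ {T} = {T} (intersection, +0)
HMTX@4: {A,G} ∪ {T} = {A,G,T} (union, +1)
HT@5: {C} ∪ {A} = {A,C} (union, +1)
MX@5: {G} ∩ {G} = {G} (intersection, +0)
HMTX@5: {A,C} ∪ {G} = {A,C,G} (union, +1)
HT@6: {G} ∪ {C} = {C,G} (union, +1)
MX@6: {C} ∪ {T} = {C,T} (union, +1)
HMTX@6: {C,G} ∩ {C,T} = {C} (intersection, +0)
per-site changes: [3, 2, 1, 3, 2, 2, 2]; total = 15

2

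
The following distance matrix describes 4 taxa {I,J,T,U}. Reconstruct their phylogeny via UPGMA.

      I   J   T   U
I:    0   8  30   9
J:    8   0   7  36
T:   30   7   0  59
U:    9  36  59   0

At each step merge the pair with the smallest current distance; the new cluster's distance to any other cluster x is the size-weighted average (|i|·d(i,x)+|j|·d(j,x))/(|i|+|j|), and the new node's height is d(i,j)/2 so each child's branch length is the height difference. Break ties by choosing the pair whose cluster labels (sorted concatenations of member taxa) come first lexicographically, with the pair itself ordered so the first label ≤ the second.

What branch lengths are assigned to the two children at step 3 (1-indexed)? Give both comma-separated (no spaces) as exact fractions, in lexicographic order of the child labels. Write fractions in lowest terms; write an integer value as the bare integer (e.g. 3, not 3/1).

97/8,105/8

step 1: merge (J,T) at d=7; branch lengths J→7/2, T→7/2; new cluster JT
  updated: d(I,JT)=19, d(JT,U)=95/2
step 2: merge (I,U) at d=9; branch lengths I→9/2, U→9/2; new cluster IU
  updated: d(IU,JT)=133/4
step 3: merge (IU,JT) at d=133/4; branch lengths IU→97/8, JT→105/8; new cluster IJTU
final tree: ((I:9/2,U:9/2):97/8,(J:7/2,T:7/2):105/8)
total length: 165/4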